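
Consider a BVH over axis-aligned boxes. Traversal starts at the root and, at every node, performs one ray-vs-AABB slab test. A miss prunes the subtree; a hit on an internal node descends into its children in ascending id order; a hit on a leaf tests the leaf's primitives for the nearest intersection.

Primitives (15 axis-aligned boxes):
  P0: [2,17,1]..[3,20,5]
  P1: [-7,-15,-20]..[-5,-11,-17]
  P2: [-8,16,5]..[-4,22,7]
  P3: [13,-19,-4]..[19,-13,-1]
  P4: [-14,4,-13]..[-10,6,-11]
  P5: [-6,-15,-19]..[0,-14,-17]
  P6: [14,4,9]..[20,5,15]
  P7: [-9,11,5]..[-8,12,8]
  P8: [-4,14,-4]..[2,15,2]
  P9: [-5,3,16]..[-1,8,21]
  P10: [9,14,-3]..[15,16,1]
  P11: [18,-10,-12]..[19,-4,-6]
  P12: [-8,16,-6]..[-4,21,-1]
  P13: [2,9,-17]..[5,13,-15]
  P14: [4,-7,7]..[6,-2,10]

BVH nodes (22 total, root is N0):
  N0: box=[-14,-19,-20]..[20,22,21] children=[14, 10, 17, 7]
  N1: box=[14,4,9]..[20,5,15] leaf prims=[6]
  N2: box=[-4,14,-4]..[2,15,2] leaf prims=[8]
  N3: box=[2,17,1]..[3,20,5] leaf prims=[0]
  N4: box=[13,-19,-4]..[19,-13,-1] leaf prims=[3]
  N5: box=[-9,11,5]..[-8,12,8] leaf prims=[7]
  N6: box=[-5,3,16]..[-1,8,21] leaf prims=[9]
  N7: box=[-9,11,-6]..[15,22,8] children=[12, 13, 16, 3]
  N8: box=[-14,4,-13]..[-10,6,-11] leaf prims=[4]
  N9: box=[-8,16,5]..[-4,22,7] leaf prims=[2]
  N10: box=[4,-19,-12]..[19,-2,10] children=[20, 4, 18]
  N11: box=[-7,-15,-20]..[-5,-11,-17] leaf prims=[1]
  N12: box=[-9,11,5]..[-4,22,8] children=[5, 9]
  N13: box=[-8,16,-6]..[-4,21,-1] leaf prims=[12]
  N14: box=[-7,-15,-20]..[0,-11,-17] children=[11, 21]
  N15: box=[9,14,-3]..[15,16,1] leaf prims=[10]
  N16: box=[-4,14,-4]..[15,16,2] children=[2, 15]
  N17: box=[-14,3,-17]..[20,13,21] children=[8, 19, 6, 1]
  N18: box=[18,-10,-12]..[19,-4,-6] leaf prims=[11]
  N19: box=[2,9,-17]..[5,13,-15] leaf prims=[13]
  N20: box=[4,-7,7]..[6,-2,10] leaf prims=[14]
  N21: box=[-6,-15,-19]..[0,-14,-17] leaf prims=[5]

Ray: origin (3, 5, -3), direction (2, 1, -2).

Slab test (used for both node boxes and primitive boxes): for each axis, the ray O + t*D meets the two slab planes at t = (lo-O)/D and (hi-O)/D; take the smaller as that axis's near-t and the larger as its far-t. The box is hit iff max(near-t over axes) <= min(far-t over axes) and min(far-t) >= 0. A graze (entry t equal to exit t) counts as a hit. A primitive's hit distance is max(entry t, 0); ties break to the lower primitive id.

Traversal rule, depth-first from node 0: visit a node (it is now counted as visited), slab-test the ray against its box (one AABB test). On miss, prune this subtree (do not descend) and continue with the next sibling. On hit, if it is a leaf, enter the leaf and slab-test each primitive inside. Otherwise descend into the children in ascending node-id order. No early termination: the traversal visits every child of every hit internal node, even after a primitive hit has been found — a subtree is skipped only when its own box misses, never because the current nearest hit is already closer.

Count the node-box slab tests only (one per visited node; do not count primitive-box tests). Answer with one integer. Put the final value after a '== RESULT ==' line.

Trace the traversal:
N0 x:[-17/2,17/2] y:[-24,17] z:[-12,17/2] -> hit [-17/2,17/2], descend [7, 10, 14, 17]
  N7 x:[-6,6] y:[6,17] z:[-11/2,3/2] -> miss, prune
  N10 x:[1/2,8] y:[-24,-7] z:[-13/2,9/2] -> miss, prune
  N14 x:[-5,-3/2] y:[-20,-16] z:[7,17/2] -> miss, prune
  N17 x:[-17/2,17/2] y:[-2,8] z:[-12,7] -> hit [-2,7], descend [1, 6, 8, 19]
    N1 x:[11/2,17/2] y:[-1,0] z:[-9,-6] -> miss, prune
    N6 x:[-4,-2] y:[-2,3] z:[-12,-19/2] -> miss, prune
    N8 x:[-17/2,-13/2] y:[-1,1] z:[4,5] -> miss, prune
    N19 x:[-1/2,1] y:[4,8] z:[6,7] -> miss, prune

9 AABB tests over nodes [0, 7, 10, 14, 17, 1, 6, 8, 19]; 0 leaves entered; closest miss.

== RESULT ==
9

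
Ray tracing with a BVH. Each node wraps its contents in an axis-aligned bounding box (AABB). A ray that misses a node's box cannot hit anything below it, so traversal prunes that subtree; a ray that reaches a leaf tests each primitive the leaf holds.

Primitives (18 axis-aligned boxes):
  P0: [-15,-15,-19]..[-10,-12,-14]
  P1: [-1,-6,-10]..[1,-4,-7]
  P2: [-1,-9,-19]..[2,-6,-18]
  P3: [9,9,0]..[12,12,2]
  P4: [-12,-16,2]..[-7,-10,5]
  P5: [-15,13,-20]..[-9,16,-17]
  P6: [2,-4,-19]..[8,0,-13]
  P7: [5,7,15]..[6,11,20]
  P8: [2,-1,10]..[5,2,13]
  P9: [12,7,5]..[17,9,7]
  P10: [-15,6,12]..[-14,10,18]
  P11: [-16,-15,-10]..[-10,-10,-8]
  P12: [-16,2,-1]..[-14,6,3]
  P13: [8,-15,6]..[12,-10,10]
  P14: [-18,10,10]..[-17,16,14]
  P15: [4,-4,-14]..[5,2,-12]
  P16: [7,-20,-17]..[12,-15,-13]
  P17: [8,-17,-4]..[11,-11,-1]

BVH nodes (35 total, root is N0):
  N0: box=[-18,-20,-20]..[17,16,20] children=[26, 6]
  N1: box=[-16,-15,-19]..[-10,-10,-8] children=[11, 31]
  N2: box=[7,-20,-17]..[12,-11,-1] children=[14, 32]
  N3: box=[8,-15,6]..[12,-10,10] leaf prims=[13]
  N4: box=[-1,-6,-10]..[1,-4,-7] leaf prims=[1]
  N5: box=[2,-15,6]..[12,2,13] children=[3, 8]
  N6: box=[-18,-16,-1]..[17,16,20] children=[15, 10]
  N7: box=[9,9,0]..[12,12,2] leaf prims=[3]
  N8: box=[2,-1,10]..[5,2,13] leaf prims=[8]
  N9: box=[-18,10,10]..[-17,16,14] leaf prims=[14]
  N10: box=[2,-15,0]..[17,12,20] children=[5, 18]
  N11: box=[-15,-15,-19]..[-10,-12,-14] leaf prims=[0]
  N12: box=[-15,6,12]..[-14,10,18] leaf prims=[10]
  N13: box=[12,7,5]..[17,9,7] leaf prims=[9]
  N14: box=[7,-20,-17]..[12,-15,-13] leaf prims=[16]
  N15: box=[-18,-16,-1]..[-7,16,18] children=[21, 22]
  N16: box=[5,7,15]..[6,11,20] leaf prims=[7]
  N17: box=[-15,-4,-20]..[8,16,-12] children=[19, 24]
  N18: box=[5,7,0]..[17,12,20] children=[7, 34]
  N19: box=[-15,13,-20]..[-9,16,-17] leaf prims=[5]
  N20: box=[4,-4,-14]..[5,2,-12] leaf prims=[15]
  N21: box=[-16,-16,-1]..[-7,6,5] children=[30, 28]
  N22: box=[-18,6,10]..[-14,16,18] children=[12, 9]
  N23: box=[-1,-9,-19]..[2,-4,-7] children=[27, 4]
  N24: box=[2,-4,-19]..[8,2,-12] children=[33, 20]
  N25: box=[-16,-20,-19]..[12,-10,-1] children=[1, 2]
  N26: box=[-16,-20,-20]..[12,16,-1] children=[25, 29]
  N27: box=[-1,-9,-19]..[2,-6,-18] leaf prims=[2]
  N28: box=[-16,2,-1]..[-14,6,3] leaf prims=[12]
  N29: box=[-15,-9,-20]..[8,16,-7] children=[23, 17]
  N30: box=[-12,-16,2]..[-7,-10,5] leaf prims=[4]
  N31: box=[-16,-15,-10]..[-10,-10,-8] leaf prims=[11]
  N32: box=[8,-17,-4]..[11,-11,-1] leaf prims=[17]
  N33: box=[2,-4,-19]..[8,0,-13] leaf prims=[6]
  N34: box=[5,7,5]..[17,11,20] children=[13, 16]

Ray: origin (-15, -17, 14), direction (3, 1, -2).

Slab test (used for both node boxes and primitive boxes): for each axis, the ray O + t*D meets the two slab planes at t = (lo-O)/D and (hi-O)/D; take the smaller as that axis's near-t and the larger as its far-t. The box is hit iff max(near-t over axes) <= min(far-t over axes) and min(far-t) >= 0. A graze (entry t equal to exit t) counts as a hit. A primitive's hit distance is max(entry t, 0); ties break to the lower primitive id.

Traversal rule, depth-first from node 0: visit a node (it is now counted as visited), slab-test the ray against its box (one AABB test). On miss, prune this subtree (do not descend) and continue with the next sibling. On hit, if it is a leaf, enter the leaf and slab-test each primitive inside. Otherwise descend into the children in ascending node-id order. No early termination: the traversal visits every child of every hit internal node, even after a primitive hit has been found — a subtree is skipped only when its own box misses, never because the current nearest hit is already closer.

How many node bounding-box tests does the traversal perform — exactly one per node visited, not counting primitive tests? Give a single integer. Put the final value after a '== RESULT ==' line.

Trace the traversal:
N0 x:[-1,32/3] y:[-3,33] z:[-3,17] -> hit [-1,32/3], descend [6, 26]
  N6 x:[-1,32/3] y:[1,33] z:[-3,15/2] -> hit [1,15/2], descend [10, 15]
    N10 x:[17/3,32/3] y:[2,29] z:[-3,7] -> hit [17/3,7], descend [5, 18]
      N5 x:[17/3,9] y:[2,19] z:[1/2,4] -> miss, prune
      N18 x:[20/3,32/3] y:[24,29] z:[-3,7] -> miss, prune
    N15 x:[-1,8/3] y:[1,33] z:[-2,15/2] -> hit [1,8/3], descend [21, 22]
      N21 x:[-1/3,8/3] y:[1,23] z:[9/2,15/2] -> miss, prune
      N22 x:[-1,1/3] y:[23,33] z:[-2,2] -> miss, prune
  N26 x:[-1/3,9] y:[-3,33] z:[15/2,17] -> hit [15/2,9], descend [25, 29]
    N25 x:[-1/3,9] y:[-3,7] z:[15/2,33/2] -> miss, prune
    N29 x:[0,23/3] y:[8,33] z:[21/2,17] -> miss, prune

Visited [0, 6, 10, 5, 18, 15, 21, 22, 26, 25, 29]. Tests: 11 box, 0 leaf. Nearest: miss.

== RESULT ==
11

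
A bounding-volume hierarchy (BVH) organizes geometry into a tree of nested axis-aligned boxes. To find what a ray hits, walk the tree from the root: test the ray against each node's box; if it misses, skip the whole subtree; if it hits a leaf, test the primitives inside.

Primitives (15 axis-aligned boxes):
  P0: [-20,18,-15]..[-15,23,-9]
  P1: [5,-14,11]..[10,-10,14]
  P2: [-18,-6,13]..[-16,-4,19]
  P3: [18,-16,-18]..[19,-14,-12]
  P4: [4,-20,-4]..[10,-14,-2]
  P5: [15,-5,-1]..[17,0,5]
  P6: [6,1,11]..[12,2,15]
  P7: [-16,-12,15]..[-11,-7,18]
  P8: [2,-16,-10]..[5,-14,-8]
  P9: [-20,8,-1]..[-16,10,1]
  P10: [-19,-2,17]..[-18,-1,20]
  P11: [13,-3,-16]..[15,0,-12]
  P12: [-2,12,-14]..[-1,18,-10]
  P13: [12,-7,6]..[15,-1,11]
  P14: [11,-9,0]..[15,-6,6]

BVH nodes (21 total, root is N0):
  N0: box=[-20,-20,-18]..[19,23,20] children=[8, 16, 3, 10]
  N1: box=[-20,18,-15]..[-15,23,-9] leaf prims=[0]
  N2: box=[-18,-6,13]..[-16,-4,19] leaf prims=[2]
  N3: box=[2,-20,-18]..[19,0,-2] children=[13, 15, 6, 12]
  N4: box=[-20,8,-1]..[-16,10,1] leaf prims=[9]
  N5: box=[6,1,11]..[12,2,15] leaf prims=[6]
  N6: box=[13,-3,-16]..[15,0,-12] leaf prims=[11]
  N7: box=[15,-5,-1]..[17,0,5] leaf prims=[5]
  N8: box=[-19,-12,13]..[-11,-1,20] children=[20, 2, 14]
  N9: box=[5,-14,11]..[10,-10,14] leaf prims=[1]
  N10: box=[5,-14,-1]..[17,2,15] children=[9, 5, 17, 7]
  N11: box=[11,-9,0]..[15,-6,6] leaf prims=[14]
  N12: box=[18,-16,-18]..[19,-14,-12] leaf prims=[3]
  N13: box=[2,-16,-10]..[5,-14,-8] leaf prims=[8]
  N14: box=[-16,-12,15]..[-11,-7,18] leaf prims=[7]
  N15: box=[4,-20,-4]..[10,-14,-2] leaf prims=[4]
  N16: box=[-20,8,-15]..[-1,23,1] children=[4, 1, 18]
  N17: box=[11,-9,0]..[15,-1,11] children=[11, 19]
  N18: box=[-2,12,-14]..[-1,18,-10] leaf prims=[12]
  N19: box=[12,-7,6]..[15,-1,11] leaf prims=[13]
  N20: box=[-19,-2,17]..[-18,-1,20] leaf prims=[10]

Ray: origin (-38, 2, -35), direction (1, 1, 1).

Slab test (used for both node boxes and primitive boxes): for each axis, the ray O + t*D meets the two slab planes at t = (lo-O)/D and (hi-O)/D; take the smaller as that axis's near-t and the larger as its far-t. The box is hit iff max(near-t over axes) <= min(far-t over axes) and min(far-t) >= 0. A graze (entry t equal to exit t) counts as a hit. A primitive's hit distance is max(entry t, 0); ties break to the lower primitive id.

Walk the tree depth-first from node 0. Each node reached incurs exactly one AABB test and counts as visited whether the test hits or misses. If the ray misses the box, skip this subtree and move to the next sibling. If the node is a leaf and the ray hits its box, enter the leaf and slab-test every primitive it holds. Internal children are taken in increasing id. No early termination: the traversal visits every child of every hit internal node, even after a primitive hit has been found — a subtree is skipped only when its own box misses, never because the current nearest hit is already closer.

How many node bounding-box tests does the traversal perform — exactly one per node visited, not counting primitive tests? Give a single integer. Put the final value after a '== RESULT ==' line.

Trace the traversal:
N0 x:[18,57] y:[-22,21] z:[17,55] -> hit [18,21], descend [3, 8, 10, 16]
  N3 x:[40,57] y:[-22,-2] z:[17,33] -> miss, prune
  N8 x:[19,27] y:[-14,-3] z:[48,55] -> miss, prune
  N10 x:[43,55] y:[-16,0] z:[34,50] -> miss, prune
  N16 x:[18,37] y:[6,21] z:[20,36] -> hit [20,21], descend [1, 4, 18]
    N1 x:[18,23] y:[16,21] z:[20,26] -> hit [20,21] leaf, test {P0@t=20}
    N4 x:[18,22] y:[6,8] z:[34,36] -> miss, prune
    N18 x:[36,37] y:[10,16] z:[21,25] -> miss, prune

Summary -> nodes [0, 3, 8, 10, 16, 1, 4, 18]; box-tests=8; leaf-entries=1; first=P0

== RESULT ==
8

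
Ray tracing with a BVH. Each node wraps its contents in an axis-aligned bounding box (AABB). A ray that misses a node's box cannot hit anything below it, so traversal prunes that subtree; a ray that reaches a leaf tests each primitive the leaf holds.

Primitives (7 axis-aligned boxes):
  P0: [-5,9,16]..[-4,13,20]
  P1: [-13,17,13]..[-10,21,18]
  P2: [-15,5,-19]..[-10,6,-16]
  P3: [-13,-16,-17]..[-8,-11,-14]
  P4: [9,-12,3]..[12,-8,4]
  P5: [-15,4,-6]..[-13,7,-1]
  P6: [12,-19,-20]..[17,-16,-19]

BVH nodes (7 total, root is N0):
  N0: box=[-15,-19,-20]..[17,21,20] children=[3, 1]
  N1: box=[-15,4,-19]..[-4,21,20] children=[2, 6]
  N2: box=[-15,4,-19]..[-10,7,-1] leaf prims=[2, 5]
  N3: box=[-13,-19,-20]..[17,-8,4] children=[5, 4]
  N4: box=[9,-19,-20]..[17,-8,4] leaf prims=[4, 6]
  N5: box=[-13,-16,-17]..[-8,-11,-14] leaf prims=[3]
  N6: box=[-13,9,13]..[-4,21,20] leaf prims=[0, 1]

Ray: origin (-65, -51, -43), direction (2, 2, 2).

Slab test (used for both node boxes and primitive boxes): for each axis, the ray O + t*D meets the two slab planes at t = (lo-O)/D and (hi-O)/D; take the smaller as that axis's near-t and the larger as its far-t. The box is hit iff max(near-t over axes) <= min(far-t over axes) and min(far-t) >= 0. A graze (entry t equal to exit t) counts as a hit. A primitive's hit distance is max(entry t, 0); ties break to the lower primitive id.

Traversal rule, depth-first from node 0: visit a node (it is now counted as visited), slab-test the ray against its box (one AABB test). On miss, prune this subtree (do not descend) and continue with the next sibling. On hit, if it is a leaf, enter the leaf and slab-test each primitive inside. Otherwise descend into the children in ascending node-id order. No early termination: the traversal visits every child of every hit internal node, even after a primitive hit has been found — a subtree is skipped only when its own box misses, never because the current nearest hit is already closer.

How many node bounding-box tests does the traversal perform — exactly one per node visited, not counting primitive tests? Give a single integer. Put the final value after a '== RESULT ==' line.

Traverse from the root:
N0 x:[25,41] y:[16,36] z:[23/2,63/2] -> hit [25,63/2], descend [1, 3]
  N1 x:[25,61/2] y:[55/2,36] z:[12,63/2] -> hit [55/2,61/2], descend [2, 6]
    N2 x:[25,55/2] y:[55/2,29] z:[12,21] -> miss, prune
    N6 x:[26,61/2] y:[30,36] z:[28,63/2] -> hit [30,61/2] leaf, test {P0@t=30, P1(miss)}
  N3 x:[26,41] y:[16,43/2] z:[23/2,47/2] -> miss, prune

Visited [0, 1, 2, 6, 3]. Tests: 5 box, 1 leaf. Nearest: P0.

== RESULT ==
5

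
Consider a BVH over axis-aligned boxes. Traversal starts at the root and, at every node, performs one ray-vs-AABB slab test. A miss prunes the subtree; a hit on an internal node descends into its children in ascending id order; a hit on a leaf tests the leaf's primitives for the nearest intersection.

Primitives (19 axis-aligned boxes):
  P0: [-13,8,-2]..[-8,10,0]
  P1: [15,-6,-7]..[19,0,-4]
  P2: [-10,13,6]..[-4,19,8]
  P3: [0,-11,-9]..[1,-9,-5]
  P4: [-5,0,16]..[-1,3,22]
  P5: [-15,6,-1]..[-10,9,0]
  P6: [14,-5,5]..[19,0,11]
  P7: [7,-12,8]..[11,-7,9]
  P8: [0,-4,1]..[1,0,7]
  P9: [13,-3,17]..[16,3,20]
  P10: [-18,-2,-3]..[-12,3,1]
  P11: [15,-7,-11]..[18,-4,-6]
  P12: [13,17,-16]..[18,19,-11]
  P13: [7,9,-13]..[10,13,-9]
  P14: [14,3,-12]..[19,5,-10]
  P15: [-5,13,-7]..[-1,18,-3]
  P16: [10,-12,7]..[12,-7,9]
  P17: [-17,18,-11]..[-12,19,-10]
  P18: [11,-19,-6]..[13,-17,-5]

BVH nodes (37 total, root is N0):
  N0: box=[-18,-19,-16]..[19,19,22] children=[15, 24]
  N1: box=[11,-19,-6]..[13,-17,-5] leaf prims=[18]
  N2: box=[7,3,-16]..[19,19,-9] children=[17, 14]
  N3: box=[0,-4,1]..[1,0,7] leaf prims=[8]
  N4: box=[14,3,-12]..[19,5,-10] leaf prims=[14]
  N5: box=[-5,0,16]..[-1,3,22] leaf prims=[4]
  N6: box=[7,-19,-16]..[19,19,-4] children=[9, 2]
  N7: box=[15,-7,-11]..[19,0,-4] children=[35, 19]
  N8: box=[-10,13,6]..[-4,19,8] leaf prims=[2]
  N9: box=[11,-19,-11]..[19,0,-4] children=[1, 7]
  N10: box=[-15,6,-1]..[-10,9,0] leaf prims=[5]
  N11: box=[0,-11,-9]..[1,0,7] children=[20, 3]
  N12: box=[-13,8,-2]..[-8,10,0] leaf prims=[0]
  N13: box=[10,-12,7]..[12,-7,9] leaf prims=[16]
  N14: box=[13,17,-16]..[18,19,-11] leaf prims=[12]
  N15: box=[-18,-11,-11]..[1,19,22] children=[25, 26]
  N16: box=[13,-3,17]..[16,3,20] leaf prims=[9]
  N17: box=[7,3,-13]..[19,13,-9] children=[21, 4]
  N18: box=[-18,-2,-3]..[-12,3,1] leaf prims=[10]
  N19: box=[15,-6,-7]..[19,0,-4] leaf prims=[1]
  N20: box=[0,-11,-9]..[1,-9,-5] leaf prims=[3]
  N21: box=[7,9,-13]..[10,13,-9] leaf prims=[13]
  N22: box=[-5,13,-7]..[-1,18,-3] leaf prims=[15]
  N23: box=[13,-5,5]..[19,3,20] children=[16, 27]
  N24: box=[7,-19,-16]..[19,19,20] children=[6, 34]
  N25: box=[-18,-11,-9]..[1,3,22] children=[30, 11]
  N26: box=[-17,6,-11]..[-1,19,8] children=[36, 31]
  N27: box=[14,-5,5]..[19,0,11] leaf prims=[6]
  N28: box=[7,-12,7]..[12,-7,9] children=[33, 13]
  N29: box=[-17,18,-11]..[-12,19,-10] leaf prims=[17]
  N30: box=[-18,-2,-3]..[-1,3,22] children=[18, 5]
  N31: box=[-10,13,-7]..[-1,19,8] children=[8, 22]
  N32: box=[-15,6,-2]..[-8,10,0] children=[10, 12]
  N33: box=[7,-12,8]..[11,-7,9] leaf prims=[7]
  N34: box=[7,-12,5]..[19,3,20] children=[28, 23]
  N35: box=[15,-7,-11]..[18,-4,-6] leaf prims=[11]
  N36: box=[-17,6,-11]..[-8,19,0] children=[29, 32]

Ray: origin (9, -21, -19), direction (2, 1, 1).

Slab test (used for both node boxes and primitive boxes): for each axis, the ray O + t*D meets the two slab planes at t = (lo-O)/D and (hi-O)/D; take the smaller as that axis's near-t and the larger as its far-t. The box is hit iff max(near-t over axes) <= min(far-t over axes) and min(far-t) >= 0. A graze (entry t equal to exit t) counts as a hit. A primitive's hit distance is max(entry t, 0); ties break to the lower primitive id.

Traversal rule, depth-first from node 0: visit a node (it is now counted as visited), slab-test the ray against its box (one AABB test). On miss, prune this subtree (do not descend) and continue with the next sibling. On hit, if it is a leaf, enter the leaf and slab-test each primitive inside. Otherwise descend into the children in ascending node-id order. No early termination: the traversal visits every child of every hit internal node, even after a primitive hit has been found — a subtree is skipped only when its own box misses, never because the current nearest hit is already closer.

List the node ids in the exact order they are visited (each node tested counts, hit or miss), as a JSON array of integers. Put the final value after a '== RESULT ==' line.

Trace the traversal:
N0 x:[-27/2,5] y:[2,40] z:[3,41] -> hit [3,5], descend [15, 24]
  N15 x:[-27/2,-4] y:[10,40] z:[8,41] -> miss, prune
  N24 x:[-1,5] y:[2,40] z:[3,39] -> hit [3,5], descend [6, 34]
    N6 x:[-1,5] y:[2,40] z:[3,15] -> hit [3,5], descend [2, 9]
      N2 x:[-1,5] y:[24,40] z:[3,10] -> miss, prune
      N9 x:[1,5] y:[2,21] z:[8,15] -> miss, prune
    N34 x:[-1,5] y:[9,24] z:[24,39] -> miss, prune

Summary -> nodes [0, 15, 24, 6, 2, 9, 34]; box-tests=7; leaf-entries=0; first=miss

== RESULT ==
[0, 15, 24, 6, 2, 9, 34]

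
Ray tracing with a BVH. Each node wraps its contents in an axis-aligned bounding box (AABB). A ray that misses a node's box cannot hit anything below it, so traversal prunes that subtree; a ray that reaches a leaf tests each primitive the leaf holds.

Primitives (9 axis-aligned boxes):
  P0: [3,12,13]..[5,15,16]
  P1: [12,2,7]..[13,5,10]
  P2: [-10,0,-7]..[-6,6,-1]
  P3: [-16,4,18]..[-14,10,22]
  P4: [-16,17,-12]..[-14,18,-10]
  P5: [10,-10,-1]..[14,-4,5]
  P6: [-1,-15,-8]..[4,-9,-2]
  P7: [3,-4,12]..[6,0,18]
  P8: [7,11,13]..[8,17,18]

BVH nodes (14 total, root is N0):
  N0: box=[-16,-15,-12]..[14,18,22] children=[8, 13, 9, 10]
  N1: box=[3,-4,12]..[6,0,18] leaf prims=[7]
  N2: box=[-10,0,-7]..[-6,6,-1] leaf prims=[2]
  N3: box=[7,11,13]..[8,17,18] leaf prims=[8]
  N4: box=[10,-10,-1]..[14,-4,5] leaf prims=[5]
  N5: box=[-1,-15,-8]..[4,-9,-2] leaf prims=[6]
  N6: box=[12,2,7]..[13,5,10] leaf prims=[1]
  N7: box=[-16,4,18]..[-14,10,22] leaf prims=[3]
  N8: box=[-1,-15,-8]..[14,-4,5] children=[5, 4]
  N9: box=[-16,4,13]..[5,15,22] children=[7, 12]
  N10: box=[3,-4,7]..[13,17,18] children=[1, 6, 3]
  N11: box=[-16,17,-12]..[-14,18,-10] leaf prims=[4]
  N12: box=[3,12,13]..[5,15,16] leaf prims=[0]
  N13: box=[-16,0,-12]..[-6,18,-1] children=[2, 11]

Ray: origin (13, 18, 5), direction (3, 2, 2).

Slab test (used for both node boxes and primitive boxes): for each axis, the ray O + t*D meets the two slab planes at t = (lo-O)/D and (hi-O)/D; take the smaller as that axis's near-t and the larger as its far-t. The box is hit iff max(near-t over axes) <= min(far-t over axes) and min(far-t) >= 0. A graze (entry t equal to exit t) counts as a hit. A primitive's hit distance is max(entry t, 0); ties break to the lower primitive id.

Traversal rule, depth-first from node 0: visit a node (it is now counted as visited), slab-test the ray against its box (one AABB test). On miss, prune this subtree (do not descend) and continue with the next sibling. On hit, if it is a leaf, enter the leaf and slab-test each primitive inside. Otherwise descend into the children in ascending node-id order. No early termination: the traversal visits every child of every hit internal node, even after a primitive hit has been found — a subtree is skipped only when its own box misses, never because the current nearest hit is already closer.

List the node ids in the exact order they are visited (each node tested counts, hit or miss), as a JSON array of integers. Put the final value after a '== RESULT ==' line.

Walk:
N0 x:[-29/3,1/3] y:[-33/2,0] z:[-17/2,17/2] -> hit [-17/2,0], descend [8, 9, 10, 13]
  N8 x:[-14/3,1/3] y:[-33/2,-11] z:[-13/2,0] -> miss, prune
  N9 x:[-29/3,-8/3] y:[-7,-3/2] z:[4,17/2] -> miss, prune
  N10 x:[-10/3,0] y:[-11,-1/2] z:[1,13/2] -> miss, prune
  N13 x:[-29/3,-19/3] y:[-9,0] z:[-17/2,-3] -> miss, prune

5 AABB tests over nodes [0, 8, 9, 10, 13]; 0 leaves entered; closest miss.

== RESULT ==
[0, 8, 9, 10, 13]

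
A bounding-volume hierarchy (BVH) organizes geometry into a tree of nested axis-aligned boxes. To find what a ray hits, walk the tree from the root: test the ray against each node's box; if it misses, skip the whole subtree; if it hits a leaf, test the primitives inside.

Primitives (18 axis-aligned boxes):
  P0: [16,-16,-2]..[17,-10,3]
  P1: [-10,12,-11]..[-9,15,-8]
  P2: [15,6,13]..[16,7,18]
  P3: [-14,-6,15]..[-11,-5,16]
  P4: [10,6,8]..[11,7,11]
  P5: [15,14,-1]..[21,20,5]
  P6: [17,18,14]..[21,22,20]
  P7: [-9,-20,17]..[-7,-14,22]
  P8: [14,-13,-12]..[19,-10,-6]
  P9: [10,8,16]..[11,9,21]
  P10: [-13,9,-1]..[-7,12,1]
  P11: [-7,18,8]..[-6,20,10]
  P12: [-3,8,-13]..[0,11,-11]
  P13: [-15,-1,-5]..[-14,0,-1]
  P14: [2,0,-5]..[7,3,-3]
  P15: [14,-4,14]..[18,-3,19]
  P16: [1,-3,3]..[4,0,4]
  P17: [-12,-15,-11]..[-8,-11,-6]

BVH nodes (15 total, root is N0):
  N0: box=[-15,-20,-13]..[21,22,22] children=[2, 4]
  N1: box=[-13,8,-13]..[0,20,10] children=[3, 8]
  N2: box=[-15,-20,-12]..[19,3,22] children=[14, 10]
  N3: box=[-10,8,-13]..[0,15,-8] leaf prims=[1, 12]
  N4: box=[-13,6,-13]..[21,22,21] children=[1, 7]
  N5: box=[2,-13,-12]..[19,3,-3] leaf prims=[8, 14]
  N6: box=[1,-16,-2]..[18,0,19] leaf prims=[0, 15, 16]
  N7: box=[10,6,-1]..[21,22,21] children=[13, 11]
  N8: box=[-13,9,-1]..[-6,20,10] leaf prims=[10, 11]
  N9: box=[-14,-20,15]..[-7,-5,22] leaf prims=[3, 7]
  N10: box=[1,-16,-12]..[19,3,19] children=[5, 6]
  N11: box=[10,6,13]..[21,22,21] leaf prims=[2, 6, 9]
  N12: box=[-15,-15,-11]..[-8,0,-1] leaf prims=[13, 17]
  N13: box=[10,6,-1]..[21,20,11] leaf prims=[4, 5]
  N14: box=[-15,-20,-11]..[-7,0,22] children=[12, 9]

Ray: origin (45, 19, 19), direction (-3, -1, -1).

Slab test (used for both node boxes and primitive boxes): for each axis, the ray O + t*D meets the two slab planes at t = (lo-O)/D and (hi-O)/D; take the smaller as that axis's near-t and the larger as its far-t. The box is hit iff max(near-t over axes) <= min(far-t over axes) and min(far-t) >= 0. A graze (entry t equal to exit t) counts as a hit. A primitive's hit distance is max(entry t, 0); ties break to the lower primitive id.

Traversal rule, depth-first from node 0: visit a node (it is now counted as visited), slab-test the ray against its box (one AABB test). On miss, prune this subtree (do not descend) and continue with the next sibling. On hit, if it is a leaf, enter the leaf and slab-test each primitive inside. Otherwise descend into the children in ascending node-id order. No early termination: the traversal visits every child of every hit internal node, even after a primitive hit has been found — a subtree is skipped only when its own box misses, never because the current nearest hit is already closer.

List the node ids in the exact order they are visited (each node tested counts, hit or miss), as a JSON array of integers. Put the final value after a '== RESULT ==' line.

Trace the traversal:
N0 x:[8,20] y:[-3,39] z:[-3,32] -> hit [8,20], descend [2, 4]
  N2 x:[26/3,20] y:[16,39] z:[-3,31] -> hit [16,20], descend [10, 14]
    N10 x:[26/3,44/3] y:[16,35] z:[0,31] -> miss, prune
    N14 x:[52/3,20] y:[19,39] z:[-3,30] -> hit [19,20], descend [9, 12]
      N9 x:[52/3,59/3] y:[24,39] z:[-3,4] -> miss, prune
      N12 x:[53/3,20] y:[19,34] z:[20,30] -> hit [20,20] leaf, test {P13@t=20, P17(miss)}
  N4 x:[8,58/3] y:[-3,13] z:[-2,32] -> hit [8,13], descend [1, 7]
    N1 x:[15,58/3] y:[-1,11] z:[9,32] -> miss, prune
    N7 x:[8,35/3] y:[-3,13] z:[-2,20] -> hit [8,35/3], descend [11, 13]
      N11 x:[8,35/3] y:[-3,13] z:[-2,6] -> miss, prune
      N13 x:[8,35/3] y:[-1,13] z:[8,20] -> hit [8,35/3] leaf, test {P4(miss), P5(miss)}

Visited [0, 2, 10, 14, 9, 12, 4, 1, 7, 11, 13]. Tests: 11 box, 2 leaf. Nearest: P13.

== RESULT ==
[0, 2, 10, 14, 9, 12, 4, 1, 7, 11, 13]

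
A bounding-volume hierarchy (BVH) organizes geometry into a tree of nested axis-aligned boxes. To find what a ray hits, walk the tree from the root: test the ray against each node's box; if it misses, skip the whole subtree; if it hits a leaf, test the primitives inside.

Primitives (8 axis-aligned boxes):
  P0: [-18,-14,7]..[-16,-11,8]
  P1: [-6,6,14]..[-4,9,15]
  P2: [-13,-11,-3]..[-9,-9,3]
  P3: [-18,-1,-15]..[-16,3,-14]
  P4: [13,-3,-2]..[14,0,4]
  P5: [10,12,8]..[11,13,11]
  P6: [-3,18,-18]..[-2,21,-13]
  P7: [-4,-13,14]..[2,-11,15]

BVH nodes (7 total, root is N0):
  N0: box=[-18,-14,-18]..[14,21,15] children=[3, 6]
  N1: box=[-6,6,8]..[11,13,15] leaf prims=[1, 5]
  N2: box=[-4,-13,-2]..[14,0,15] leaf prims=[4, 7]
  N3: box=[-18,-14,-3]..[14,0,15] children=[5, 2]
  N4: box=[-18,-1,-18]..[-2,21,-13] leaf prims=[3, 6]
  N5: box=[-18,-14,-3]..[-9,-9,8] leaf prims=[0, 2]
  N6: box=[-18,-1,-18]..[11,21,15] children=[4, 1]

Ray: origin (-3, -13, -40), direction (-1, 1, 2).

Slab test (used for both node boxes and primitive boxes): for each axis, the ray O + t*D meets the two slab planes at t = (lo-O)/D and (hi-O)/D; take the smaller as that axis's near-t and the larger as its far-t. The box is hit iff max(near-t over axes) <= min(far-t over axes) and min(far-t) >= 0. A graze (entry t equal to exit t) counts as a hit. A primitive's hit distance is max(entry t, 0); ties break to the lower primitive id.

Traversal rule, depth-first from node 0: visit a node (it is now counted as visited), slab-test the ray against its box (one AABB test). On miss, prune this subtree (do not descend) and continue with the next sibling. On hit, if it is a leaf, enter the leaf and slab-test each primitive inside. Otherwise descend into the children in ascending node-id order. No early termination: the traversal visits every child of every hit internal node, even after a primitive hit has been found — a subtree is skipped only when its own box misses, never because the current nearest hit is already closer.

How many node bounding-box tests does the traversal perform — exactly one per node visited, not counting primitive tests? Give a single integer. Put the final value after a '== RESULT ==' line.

Traverse from the root:
N0 x:[-17,15] y:[-1,34] z:[11,55/2] -> hit [11,15], descend [3, 6]
  N3 x:[-17,15] y:[-1,13] z:[37/2,55/2] -> miss, prune
  N6 x:[-14,15] y:[12,34] z:[11,55/2] -> hit [12,15], descend [1, 4]
    N1 x:[-14,3] y:[19,26] z:[24,55/2] -> miss, prune
    N4 x:[-1,15] y:[12,34] z:[11,27/2] -> hit [12,27/2] leaf, test {P3@t=13, P6(miss)}

order=[0, 3, 6, 1, 4]  |boxes|=5  |leaves|=1  hit=P3

== RESULT ==
5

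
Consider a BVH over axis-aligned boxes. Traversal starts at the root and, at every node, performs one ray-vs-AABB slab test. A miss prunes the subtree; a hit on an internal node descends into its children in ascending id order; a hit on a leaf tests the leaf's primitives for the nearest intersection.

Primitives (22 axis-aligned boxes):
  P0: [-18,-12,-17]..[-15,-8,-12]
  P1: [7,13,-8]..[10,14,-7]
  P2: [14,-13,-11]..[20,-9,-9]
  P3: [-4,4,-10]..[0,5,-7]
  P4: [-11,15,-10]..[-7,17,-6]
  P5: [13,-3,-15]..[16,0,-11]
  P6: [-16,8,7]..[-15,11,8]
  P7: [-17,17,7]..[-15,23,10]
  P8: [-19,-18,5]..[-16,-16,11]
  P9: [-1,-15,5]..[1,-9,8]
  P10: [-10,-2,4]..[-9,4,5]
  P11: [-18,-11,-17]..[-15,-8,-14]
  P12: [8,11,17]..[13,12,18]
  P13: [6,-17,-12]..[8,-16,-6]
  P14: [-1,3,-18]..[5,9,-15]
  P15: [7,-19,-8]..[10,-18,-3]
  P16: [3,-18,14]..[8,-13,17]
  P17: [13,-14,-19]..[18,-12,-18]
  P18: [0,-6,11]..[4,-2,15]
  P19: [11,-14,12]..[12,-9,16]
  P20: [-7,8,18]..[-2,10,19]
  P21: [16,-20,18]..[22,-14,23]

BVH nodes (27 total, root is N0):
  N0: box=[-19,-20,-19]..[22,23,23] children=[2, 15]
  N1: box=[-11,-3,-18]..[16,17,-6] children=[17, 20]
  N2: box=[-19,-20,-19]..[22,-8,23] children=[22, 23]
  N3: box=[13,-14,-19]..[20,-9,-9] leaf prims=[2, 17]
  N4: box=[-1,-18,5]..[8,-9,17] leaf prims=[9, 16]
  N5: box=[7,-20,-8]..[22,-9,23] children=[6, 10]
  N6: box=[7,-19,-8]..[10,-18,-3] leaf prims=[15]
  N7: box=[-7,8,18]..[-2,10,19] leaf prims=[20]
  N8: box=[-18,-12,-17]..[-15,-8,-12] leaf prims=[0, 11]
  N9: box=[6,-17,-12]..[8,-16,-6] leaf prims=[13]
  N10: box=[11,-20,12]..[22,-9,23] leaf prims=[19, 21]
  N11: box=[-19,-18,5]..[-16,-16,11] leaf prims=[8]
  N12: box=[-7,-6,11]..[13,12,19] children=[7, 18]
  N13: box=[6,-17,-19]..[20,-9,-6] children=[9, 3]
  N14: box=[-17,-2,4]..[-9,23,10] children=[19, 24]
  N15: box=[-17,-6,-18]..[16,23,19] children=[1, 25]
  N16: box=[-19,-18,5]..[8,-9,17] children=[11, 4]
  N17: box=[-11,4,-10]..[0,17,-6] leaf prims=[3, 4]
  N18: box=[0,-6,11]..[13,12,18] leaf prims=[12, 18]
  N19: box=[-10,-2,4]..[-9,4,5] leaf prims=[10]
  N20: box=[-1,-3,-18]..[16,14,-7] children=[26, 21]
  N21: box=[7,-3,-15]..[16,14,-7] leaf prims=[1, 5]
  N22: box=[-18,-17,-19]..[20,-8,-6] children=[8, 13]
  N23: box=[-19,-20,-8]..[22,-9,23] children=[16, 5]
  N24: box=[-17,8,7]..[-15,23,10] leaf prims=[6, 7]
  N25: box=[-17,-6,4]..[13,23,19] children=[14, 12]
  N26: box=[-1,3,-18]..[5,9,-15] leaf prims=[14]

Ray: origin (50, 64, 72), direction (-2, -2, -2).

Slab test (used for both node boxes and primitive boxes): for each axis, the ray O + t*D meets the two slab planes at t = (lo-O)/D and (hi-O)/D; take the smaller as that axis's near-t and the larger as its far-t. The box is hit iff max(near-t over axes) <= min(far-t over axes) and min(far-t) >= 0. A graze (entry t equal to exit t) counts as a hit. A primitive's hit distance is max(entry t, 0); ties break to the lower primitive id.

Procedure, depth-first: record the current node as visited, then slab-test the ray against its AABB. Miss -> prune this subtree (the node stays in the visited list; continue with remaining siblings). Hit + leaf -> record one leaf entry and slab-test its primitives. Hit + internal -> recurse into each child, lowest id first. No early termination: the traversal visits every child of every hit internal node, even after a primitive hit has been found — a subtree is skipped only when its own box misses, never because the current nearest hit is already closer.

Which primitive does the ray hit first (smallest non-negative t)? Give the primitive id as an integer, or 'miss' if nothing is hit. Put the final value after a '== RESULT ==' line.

Traverse from the root:
N0 x:[14,69/2] y:[41/2,42] z:[49/2,91/2] -> hit [49/2,69/2], descend [2, 15]
  N2 x:[14,69/2] y:[36,42] z:[49/2,91/2] -> miss, prune
  N15 x:[17,67/2] y:[41/2,35] z:[53/2,45] -> hit [53/2,67/2], descend [1, 25]
    N1 x:[17,61/2] y:[47/2,67/2] z:[39,45] -> miss, prune
    N25 x:[37/2,67/2] y:[41/2,35] z:[53/2,34] -> hit [53/2,67/2], descend [12, 14]
      N12 x:[37/2,57/2] y:[26,35] z:[53/2,61/2] -> hit [53/2,57/2], descend [7, 18]
        N7 x:[26,57/2] y:[27,28] z:[53/2,27] -> hit [27,27] leaf, test {P20@t=27}
        N18 x:[37/2,25] y:[26,35] z:[27,61/2] -> miss, prune
      N14 x:[59/2,67/2] y:[41/2,33] z:[31,34] -> hit [31,33], descend [19, 24]
        N19 x:[59/2,30] y:[30,33] z:[67/2,34] -> miss, prune
        N24 x:[65/2,67/2] y:[41/2,28] z:[31,65/2] -> miss, prune

Visited [0, 2, 15, 1, 25, 12, 7, 18, 14, 19, 24]. Tests: 11 box, 1 leaf. Nearest: P20.

== RESULT ==
20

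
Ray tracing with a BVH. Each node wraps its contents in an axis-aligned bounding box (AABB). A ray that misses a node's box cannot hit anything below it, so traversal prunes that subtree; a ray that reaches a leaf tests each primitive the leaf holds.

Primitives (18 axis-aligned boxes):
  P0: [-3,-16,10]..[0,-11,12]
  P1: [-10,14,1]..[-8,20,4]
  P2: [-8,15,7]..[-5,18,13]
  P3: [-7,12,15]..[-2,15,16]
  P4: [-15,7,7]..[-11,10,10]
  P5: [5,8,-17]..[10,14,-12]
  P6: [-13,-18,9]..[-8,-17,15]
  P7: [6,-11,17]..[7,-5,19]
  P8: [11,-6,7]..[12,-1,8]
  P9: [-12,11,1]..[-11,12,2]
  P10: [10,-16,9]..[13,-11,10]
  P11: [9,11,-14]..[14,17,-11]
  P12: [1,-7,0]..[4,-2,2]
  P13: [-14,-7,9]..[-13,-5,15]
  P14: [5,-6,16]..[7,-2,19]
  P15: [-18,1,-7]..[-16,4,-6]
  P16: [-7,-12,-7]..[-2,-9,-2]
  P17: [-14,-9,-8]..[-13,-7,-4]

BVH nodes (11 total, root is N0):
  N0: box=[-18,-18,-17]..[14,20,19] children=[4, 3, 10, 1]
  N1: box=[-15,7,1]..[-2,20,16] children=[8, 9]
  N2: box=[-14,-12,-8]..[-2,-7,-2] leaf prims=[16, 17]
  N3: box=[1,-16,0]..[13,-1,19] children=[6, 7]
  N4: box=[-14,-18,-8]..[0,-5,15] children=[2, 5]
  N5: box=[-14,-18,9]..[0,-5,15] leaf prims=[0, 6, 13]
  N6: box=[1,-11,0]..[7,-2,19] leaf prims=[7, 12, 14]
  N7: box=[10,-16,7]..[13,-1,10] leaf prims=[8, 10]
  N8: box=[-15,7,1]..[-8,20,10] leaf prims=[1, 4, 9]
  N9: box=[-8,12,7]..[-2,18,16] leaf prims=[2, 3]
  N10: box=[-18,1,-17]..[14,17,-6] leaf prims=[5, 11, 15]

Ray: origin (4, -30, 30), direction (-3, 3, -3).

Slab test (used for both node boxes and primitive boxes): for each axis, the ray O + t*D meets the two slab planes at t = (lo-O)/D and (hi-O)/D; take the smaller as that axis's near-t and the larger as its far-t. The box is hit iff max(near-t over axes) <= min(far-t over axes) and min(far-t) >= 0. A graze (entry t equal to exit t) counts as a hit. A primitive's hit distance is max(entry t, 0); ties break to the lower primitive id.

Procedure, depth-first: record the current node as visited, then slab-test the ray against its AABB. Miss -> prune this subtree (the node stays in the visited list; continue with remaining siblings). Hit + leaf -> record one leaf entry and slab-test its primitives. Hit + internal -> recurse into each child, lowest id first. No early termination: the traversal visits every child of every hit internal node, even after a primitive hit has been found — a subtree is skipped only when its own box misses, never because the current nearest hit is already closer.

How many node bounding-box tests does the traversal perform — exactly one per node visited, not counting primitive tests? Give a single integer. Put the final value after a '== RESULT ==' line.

Trace the traversal:
N0 x:[-10/3,22/3] y:[4,50/3] z:[11/3,47/3] -> hit [4,22/3], descend [1, 3, 4, 10]
  N1 x:[2,19/3] y:[37/3,50/3] z:[14/3,29/3] -> miss, prune
  N3 x:[-3,1] y:[14/3,29/3] z:[11/3,10] -> miss, prune
  N4 x:[4/3,6] y:[4,25/3] z:[5,38/3] -> hit [5,6], descend [2, 5]
    N2 x:[2,6] y:[6,23/3] z:[32/3,38/3] -> miss, prune
    N5 x:[4/3,6] y:[4,25/3] z:[5,7] -> hit [5,6] leaf, test {P0(miss), P6(miss), P13(miss)}
  N10 x:[-10/3,22/3] y:[31/3,47/3] z:[12,47/3] -> miss, prune

7 AABB tests over nodes [0, 1, 3, 4, 2, 5, 10]; 1 leaf entered; closest miss.

== RESULT ==
7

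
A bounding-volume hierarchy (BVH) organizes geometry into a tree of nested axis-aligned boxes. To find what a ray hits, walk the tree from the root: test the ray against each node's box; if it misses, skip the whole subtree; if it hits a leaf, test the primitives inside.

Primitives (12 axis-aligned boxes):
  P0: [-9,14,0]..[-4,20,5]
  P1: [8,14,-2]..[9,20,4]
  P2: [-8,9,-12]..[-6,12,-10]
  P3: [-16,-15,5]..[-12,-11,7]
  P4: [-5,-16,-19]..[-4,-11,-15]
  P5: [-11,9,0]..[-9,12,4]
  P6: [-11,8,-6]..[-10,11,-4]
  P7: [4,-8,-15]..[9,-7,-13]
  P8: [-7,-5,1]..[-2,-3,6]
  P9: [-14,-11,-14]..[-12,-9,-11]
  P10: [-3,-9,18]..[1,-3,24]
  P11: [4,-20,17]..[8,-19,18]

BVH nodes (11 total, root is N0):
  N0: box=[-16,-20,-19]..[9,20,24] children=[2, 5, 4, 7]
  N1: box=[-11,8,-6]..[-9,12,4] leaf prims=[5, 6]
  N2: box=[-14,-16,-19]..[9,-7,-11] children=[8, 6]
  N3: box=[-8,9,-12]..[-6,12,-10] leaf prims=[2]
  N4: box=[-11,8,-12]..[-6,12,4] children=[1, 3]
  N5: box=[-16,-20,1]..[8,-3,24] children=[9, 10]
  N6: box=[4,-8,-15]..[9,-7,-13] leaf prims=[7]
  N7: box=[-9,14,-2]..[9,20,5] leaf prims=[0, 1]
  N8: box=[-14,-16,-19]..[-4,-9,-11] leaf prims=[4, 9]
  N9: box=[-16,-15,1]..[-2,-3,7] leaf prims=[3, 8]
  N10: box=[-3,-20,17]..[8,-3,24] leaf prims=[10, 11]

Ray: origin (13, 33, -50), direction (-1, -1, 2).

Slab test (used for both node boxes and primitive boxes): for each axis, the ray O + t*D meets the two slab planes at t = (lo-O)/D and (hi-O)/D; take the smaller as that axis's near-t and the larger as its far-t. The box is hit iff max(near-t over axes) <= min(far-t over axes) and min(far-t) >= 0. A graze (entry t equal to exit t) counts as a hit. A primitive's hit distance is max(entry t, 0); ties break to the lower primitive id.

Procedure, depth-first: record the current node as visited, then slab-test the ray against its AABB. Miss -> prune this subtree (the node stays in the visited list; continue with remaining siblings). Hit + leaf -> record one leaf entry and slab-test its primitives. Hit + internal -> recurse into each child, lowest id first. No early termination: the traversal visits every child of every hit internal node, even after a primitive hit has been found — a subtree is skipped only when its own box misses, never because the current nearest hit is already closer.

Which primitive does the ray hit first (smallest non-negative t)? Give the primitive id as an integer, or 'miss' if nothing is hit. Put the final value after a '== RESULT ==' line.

Traverse from the root:
N0 x:[4,29] y:[13,53] z:[31/2,37] -> hit [31/2,29], descend [2, 4, 5, 7]
  N2 x:[4,27] y:[40,49] z:[31/2,39/2] -> miss, prune
  N4 x:[19,24] y:[21,25] z:[19,27] -> hit [21,24], descend [1, 3]
    N1 x:[22,24] y:[21,25] z:[22,27] -> hit [22,24] leaf, test {P5(miss), P6@t=23}
    N3 x:[19,21] y:[21,24] z:[19,20] -> miss, prune
  N5 x:[5,29] y:[36,53] z:[51/2,37] -> miss, prune
  N7 x:[4,22] y:[13,19] z:[24,55/2] -> miss, prune

7 AABB tests over nodes [0, 2, 4, 1, 3, 5, 7]; 1 leaf entered; closest P6.

== RESULT ==
6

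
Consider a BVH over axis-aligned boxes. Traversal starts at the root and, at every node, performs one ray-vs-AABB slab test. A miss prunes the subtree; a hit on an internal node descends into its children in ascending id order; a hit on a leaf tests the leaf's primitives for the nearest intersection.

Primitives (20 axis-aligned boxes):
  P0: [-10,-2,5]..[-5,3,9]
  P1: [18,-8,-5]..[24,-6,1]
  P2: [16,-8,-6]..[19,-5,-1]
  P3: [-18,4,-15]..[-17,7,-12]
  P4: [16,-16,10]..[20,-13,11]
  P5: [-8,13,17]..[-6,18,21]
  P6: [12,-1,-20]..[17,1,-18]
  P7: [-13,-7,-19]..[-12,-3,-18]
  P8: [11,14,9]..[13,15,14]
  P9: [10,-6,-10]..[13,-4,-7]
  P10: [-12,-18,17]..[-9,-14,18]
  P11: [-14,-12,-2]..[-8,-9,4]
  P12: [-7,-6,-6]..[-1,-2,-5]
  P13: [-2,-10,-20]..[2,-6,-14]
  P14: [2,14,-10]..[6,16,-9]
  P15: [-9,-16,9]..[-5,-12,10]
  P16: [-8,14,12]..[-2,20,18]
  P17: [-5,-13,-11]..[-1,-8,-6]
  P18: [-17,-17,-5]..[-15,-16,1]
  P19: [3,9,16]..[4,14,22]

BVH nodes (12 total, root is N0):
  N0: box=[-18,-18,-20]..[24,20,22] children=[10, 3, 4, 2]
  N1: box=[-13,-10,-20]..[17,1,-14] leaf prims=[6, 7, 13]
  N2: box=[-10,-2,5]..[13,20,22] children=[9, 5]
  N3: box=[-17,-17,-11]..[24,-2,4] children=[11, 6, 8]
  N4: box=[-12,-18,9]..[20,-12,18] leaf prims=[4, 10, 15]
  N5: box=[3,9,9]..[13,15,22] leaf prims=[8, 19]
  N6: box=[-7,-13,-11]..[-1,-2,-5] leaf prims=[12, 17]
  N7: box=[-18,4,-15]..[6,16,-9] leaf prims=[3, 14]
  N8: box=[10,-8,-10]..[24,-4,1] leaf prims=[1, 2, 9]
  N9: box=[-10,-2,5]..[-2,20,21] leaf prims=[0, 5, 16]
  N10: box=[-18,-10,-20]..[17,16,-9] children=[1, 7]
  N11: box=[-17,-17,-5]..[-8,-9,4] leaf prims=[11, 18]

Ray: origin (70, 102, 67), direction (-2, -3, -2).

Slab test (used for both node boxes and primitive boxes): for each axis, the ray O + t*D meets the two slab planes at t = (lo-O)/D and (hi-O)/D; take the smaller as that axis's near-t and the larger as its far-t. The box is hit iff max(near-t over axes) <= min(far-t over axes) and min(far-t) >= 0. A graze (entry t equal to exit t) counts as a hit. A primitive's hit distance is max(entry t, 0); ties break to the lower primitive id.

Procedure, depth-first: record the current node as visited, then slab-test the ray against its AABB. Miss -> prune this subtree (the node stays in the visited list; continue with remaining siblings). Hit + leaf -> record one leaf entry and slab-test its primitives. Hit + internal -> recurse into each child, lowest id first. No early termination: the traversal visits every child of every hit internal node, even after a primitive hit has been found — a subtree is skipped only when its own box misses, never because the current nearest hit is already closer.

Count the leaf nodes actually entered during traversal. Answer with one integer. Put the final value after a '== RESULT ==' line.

Walk:
N0 x:[23,44] y:[82/3,40] z:[45/2,87/2] -> hit [82/3,40], descend [2, 3, 4, 10]
  N2 x:[57/2,40] y:[82/3,104/3] z:[45/2,31] -> hit [57/2,31], descend [5, 9]
    N5 x:[57/2,67/2] y:[29,31] z:[45/2,29] -> hit [29,29] leaf, test {P8@t=29, P19(miss)}
    N9 x:[36,40] y:[82/3,104/3] z:[23,31] -> miss, prune
  N3 x:[23,87/2] y:[104/3,119/3] z:[63/2,39] -> hit [104/3,39], descend [6, 8, 11]
    N6 x:[71/2,77/2] y:[104/3,115/3] z:[36,39] -> hit [36,115/3] leaf, test {P12@t=36, P17@t=110/3}
    N8 x:[23,30] y:[106/3,110/3] z:[33,77/2] -> miss, prune
    N11 x:[39,87/2] y:[37,119/3] z:[63/2,36] -> miss, prune
  N4 x:[25,41] y:[38,40] z:[49/2,29] -> miss, prune
  N10 x:[53/2,44] y:[86/3,112/3] z:[38,87/2] -> miss, prune

Summary -> nodes [0, 2, 5, 9, 3, 6, 8, 11, 4, 10]; box-tests=10; leaf-entries=2; first=P8

== RESULT ==
2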